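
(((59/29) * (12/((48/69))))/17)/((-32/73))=-297183/63104 = -4.71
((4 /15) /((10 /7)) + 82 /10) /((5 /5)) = 629/75 = 8.39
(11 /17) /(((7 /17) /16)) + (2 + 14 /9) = 1808/63 = 28.70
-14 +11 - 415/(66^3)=-862903/287496 = -3.00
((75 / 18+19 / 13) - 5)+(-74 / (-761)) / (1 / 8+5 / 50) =188827/178074 = 1.06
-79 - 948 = -1027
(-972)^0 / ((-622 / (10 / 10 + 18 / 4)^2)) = -121/2488 = -0.05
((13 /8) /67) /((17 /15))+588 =5358051/9112 = 588.02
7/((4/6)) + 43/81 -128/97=152603/15714 = 9.71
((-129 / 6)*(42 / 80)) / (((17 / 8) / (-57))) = 51471/170 = 302.77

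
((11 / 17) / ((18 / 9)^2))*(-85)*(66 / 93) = -605/62 = -9.76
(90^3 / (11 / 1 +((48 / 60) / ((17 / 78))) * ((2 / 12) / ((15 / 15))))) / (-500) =-41310/329 = -125.56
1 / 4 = 0.25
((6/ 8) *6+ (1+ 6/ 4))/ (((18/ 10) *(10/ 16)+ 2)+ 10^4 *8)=56/640025 = 0.00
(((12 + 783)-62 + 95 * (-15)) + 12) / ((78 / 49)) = -16660/39 = -427.18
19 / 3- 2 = 13/3 = 4.33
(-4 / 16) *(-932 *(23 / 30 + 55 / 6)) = 34717/15 = 2314.47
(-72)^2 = 5184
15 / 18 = 5/6 = 0.83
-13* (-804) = 10452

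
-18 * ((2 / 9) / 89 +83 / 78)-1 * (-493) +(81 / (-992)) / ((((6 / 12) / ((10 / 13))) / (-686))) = 80338747/143468 = 559.98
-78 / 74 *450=-17550/37 = -474.32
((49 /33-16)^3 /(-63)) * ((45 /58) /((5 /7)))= 109902239/2084346 = 52.73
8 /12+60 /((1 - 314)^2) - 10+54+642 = 201816320/293907 = 686.67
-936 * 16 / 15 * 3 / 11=-14976/55 = -272.29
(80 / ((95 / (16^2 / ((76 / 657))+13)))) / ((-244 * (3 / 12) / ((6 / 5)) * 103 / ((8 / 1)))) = -6496512/2268163 = -2.86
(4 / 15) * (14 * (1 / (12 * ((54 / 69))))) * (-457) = -73577/405 = -181.67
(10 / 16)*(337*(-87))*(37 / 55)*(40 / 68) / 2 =-5424015/1496 = -3625.68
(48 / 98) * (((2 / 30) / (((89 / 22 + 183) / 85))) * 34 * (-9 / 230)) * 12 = -5493312/23188025 = -0.24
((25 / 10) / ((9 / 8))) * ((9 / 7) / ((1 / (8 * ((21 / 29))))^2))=80640/841 = 95.89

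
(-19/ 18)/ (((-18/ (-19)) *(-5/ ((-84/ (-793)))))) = 2527/107055 = 0.02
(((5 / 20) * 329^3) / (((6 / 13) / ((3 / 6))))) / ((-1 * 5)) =-462946757/240 = -1928944.82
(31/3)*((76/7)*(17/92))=10013/483 = 20.73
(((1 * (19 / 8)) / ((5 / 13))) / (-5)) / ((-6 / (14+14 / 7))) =247/75 = 3.29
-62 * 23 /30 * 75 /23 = -155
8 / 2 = 4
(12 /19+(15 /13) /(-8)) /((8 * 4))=963/63232 = 0.02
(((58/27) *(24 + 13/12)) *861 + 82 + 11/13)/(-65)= -32626057/45630 = -715.01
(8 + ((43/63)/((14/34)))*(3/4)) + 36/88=62431/6468 = 9.65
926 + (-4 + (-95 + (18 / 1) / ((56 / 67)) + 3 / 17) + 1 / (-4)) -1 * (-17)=102990/119 = 865.46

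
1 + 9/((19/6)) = 73/19 = 3.84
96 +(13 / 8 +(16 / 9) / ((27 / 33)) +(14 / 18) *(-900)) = -388931/648 = -600.20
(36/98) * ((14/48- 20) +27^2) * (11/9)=187253/588 = 318.46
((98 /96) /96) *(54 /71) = 0.01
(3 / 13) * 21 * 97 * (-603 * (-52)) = 14739732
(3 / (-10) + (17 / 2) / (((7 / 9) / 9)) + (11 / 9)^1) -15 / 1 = 26548/315 = 84.28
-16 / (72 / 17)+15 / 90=-65/18 = -3.61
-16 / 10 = -8/5 = -1.60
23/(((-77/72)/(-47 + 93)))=-76176/77 = -989.30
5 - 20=-15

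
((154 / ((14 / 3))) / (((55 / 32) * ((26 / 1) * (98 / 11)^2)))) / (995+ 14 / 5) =484/51907219 = 0.00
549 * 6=3294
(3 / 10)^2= 9/100 = 0.09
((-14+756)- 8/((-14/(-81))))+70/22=53815/77 = 698.90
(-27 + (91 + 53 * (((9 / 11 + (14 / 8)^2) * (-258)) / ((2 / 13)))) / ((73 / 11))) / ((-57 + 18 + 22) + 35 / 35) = 60721243/18688 = 3249.21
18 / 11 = 1.64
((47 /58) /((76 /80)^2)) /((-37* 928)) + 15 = 673993045/44932948 = 15.00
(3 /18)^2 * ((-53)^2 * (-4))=-2809/9 = -312.11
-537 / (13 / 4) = -2148/13 = -165.23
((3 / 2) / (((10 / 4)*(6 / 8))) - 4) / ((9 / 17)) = -272/45 = -6.04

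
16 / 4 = 4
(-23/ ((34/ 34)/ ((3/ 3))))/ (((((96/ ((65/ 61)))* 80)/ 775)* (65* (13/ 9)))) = -10695/406016 = -0.03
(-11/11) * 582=-582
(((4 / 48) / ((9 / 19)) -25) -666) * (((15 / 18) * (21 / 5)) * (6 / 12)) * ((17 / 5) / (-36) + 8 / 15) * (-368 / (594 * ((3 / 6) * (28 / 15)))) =135564553/384912 = 352.20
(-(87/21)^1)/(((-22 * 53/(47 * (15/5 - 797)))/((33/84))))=-541111/10388 = -52.09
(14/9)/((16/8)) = 7/9 = 0.78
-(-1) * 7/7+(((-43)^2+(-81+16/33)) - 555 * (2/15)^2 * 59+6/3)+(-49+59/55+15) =38162/33 = 1156.42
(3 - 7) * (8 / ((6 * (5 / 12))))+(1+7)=-24/5 = -4.80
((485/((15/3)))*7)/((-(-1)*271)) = 679/271 = 2.51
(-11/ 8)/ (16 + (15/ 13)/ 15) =-13/152 = -0.09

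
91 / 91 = 1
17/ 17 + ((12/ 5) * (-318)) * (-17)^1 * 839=54427613/5 = 10885522.60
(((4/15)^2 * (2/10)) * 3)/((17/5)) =0.01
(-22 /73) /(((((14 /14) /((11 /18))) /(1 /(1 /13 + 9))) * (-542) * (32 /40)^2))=39325/672305472 = 0.00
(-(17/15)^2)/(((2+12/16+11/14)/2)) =-16184/22275 = -0.73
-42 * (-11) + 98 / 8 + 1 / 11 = 20871/44 = 474.34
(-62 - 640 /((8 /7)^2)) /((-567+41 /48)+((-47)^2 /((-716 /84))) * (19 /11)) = 0.54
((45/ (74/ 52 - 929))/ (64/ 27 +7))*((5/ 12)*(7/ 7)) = -8775/4067734 = 0.00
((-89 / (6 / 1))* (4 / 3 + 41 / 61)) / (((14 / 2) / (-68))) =1110542/3843 = 288.98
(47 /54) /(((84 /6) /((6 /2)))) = 47/252 = 0.19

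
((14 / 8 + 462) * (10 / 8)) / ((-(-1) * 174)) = 9275/2784 = 3.33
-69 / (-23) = 3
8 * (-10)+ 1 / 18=-1439/18 = -79.94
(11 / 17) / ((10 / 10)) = 11/17 = 0.65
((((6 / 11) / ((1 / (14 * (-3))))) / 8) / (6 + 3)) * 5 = -35/22 = -1.59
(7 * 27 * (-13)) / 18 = -273/2 = -136.50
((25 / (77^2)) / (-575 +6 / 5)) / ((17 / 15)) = -1875/289175117 = 0.00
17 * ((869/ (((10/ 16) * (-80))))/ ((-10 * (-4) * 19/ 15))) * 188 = -2082993/1900 = -1096.31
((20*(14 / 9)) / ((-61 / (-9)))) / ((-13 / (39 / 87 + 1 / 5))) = -5264/22997 = -0.23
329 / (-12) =-329/12 = -27.42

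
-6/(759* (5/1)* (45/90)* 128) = -1/40480 = 0.00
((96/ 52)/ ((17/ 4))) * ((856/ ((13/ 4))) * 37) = 12162048/2873 = 4233.22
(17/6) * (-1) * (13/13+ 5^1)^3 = -612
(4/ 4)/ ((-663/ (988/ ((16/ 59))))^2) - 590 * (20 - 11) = -219724319/41616 = -5279.80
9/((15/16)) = 48/5 = 9.60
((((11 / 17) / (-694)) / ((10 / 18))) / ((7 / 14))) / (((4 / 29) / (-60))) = 8613/5899 = 1.46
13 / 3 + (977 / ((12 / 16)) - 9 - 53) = 1245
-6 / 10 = -3/5 = -0.60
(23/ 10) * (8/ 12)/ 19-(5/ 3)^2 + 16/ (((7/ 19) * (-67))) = -1341434/400995 = -3.35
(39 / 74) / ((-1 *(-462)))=13/11396 = 0.00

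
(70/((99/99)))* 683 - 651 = 47159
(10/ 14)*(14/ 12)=5/6 = 0.83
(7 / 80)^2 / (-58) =-49/371200 = 0.00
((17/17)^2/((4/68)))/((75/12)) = 68/25 = 2.72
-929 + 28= -901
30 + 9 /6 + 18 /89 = 5643/178 = 31.70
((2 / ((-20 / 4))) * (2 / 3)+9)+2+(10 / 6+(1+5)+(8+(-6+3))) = 117/5 = 23.40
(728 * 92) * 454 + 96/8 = 30407116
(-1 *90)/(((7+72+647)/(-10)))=150/121 = 1.24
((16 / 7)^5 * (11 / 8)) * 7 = 1441792/2401 = 600.50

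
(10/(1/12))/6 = 20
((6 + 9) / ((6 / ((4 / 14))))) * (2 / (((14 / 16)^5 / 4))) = 1310720/117649 = 11.14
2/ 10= 1/5 = 0.20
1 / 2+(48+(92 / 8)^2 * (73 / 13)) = 41139/52 = 791.13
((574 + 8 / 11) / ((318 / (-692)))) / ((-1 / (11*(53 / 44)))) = 546853/33 = 16571.30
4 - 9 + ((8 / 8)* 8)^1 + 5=8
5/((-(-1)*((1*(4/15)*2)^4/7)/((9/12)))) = 5315625/16384 = 324.44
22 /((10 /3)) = 33/5 = 6.60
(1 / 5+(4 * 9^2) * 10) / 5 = 16201/25 = 648.04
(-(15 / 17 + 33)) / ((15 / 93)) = -17856/85 = -210.07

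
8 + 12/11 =100/11 = 9.09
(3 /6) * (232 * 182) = 21112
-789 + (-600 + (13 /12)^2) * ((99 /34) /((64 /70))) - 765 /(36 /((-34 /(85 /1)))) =-46785879/17408 = -2687.61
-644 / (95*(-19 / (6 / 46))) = 84/1805 = 0.05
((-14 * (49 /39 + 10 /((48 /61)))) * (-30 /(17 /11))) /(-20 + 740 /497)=-166738033/813280 = -205.02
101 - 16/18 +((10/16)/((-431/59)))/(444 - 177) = 276490787/2761848 = 100.11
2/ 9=0.22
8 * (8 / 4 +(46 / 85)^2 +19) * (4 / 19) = 4922912/137275 = 35.86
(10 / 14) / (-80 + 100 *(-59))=-1/8372 = 0.00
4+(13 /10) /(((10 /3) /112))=1192/25 = 47.68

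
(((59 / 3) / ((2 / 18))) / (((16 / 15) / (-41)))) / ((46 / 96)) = -326565/23 = -14198.48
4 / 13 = 0.31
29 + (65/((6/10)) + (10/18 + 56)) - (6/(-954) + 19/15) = 459419/2385 = 192.63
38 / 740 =19/370 = 0.05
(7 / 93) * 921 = 2149/31 = 69.32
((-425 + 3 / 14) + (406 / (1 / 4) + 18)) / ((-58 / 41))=-698681/812 = -860.44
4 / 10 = 2/5 = 0.40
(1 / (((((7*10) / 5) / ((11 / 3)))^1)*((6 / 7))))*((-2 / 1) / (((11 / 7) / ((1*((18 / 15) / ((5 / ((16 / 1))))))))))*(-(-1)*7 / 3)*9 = -31.36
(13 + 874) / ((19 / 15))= 13305/19 = 700.26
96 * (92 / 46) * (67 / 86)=149.58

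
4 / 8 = 1/2 = 0.50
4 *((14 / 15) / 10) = 28/75 = 0.37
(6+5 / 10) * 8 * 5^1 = 260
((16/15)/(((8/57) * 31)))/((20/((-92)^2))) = 80408/775 = 103.75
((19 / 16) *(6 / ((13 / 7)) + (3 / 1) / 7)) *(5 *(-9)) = -284715/1456 = -195.55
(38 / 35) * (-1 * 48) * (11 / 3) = -6688/35 = -191.09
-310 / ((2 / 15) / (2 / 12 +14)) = -65875/2 = -32937.50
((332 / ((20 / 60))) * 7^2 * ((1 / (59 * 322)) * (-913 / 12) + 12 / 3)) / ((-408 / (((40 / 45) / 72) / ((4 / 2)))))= -2.95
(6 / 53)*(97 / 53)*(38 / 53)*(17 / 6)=62662/148877 = 0.42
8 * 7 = 56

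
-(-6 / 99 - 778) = 25676/33 = 778.06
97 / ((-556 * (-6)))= 97/3336 = 0.03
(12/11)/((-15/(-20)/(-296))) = -4736/11 = -430.55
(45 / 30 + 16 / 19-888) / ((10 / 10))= -885.66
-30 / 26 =-15/13 = -1.15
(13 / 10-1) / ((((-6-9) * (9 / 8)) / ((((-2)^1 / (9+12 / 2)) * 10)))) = 0.02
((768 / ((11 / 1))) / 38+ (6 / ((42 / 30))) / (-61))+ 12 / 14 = 33456/12749 = 2.62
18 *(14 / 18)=14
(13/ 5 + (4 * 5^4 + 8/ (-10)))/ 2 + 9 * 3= 1277.90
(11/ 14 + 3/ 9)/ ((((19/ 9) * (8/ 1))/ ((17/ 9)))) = 799/6384 = 0.13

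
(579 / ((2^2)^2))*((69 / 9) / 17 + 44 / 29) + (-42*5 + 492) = 2786239/7888 = 353.23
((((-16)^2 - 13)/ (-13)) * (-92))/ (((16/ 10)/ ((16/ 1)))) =223560/13 = 17196.92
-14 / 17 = -0.82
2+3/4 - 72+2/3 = -823/12 = -68.58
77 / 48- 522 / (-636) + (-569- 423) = -2517479/2544 = -989.58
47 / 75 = 0.63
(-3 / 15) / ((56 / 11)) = -11/280 = -0.04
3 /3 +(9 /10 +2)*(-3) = -77/10 = -7.70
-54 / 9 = -6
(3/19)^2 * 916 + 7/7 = 8605/361 = 23.84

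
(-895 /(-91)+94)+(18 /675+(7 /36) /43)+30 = 471437137/3521700 = 133.87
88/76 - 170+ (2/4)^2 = -12813/76 = -168.59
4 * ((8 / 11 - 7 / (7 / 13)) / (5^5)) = -108/6875 = -0.02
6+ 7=13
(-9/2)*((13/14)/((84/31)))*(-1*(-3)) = -4.63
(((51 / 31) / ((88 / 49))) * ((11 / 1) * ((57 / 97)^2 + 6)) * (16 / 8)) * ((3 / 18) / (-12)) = -16577533/9333728 = -1.78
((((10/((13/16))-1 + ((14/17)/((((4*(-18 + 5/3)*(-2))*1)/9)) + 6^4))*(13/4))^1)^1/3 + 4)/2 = 2704273/3808 = 710.16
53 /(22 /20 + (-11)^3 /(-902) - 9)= -10865/1317 = -8.25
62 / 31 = 2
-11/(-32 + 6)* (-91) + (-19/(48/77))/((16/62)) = -60137/384 = -156.61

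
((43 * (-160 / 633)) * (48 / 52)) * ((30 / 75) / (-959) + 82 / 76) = -540820288/49980203 = -10.82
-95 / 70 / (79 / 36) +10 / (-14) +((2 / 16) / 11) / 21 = -194489/145992 = -1.33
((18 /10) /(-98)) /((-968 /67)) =603/474320 = 0.00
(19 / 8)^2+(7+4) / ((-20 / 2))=1453/320 = 4.54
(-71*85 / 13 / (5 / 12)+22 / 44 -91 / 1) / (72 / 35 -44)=1096235/38168 = 28.72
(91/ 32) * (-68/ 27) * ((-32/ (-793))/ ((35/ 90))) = -136/183 = -0.74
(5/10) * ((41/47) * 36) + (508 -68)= 21418/47 = 455.70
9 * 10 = 90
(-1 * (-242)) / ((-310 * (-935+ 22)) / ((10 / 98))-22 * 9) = 11/126068 = 0.00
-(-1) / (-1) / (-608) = 1/608 = 0.00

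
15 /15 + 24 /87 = 37/29 = 1.28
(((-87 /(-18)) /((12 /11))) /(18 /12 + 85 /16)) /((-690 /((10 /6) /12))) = -319/2436804 = 0.00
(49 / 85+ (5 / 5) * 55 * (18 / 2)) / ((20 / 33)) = 347523/425 = 817.70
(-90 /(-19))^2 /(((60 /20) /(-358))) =-966600/361 = -2677.56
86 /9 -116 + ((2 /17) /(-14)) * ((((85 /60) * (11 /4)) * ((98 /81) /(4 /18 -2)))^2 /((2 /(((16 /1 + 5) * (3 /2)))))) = -569990249/5308416 = -107.37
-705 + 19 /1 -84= -770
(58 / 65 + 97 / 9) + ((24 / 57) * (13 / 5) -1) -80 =-758434/11115 = -68.24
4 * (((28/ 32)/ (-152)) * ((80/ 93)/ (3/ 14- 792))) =98/3917439 = 0.00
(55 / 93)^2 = 3025/8649 = 0.35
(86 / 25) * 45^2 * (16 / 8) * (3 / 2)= 20898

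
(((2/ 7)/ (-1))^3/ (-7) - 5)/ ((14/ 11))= -131967/33614 = -3.93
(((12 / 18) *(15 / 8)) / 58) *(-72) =-45/29 = -1.55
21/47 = 0.45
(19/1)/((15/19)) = 361/15 = 24.07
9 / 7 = 1.29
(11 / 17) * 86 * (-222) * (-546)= 114666552/17 = 6745091.29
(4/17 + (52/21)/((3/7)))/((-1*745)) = -184/22797 = -0.01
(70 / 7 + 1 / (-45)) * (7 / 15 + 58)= 393773/675 = 583.37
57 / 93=0.61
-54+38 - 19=-35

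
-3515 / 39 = -90.13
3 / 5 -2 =-1.40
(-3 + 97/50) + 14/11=117/550 = 0.21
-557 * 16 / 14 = -4456/7 = -636.57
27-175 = -148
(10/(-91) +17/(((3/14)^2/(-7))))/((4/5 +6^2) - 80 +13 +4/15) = 10612870/122577 = 86.58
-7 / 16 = -0.44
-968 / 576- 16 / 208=-1.76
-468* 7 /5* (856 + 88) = -3092544/5 = -618508.80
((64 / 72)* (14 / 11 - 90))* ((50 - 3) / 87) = -366976/8613 = -42.61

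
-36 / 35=-1.03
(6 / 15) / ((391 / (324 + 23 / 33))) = 4286/12903 = 0.33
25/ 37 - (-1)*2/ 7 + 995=257954/259 = 995.96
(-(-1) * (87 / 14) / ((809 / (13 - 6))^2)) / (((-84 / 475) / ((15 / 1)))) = -206625/5235848 = -0.04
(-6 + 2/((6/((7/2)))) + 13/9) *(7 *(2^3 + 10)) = -427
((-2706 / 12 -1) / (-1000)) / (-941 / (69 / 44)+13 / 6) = -10419/27503000 = 0.00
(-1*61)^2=3721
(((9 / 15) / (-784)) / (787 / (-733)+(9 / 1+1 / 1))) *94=-34451/4274760 = -0.01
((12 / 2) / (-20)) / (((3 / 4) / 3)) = -6/5 = -1.20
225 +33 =258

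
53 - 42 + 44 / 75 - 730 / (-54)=25.11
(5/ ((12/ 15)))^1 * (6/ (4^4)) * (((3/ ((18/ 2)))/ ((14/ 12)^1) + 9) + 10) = 10125/3584 = 2.83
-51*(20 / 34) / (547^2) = -30/299209 = 0.00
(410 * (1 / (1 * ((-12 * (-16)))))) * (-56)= -1435/12 = -119.58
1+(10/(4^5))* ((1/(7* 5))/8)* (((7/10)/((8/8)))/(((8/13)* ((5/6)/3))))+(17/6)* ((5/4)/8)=3545951/2457600 = 1.44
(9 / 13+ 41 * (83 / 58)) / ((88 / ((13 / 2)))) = 44761/10208 = 4.38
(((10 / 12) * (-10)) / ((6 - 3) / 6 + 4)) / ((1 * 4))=-25/54 = -0.46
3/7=0.43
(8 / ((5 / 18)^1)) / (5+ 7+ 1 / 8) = 1152/485 = 2.38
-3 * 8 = -24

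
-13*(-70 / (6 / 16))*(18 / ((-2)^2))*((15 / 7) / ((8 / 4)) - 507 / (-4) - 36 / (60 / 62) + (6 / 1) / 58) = 28730754/29 = 990715.66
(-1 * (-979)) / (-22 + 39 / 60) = -19580/427 = -45.85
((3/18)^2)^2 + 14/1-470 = -590975/1296 = -456.00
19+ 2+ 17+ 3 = 41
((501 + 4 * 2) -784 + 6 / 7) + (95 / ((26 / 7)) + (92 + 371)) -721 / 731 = 28397515/133042 = 213.45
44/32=11/8 = 1.38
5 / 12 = 0.42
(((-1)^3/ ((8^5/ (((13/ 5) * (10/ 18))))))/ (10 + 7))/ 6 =-13/30081024 = 0.00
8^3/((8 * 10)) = 32/5 = 6.40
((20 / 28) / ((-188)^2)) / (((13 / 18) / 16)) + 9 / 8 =1809891/1608152 = 1.13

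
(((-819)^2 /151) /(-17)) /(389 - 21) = -670761/944656 = -0.71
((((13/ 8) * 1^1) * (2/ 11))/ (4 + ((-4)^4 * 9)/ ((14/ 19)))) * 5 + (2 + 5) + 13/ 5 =9.60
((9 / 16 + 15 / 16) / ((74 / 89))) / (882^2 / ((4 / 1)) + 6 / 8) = 89/9594433 = 0.00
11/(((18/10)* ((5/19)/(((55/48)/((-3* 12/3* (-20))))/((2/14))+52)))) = 25055965/20736 = 1208.33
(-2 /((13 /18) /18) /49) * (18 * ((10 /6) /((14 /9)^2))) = -393660/31213 = -12.61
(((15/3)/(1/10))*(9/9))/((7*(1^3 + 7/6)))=300/91 = 3.30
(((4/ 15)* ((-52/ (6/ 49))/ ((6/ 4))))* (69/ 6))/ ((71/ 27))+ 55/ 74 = -8653867/26270 = -329.42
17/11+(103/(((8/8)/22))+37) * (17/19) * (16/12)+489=2030216/627 = 3237.98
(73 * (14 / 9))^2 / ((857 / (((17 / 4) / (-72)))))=-4439057/4998024 = -0.89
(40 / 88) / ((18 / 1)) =5/198 = 0.03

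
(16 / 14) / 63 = 8/441 = 0.02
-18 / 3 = -6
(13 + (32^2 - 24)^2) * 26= 26000338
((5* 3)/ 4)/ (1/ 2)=15/2 = 7.50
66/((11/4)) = 24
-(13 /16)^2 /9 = -169/2304 = -0.07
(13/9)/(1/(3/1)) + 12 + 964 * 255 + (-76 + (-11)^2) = 737644/3 = 245881.33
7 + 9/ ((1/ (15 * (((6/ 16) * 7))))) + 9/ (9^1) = 2899/8 = 362.38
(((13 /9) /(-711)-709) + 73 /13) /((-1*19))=58512625/1580553 = 37.02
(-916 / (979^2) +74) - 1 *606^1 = -509891528/958441 = -532.00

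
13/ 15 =0.87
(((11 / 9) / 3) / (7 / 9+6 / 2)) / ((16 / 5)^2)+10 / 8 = 32915/26112 = 1.26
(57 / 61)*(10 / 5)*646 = 73644/61 = 1207.28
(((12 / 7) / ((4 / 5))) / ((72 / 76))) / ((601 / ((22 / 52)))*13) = 1045/8531796 = 0.00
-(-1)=1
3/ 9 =1/3 = 0.33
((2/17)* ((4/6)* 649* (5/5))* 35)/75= 18172/765 = 23.75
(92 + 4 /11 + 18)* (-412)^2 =206069216/11 = 18733565.09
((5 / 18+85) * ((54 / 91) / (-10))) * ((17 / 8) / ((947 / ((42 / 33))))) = -15657/1083368 = -0.01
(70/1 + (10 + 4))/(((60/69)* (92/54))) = 567/10 = 56.70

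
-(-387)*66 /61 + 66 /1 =29568/61 = 484.72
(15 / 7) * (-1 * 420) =-900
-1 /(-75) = 1/75 = 0.01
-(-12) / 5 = 2.40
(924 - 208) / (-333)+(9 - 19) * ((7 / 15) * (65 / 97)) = -170462/32301 = -5.28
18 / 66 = 0.27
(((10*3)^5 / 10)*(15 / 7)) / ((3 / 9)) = 109350000/7 = 15621428.57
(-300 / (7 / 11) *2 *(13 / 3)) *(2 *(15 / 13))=-9428.57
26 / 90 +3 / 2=161/90 = 1.79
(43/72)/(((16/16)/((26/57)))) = 559/2052 = 0.27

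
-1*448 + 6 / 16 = -3581/8 = -447.62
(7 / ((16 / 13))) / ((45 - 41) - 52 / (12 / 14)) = -0.10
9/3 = 3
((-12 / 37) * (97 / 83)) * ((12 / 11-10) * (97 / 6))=1844164/33781 = 54.59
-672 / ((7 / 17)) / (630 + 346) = -1.67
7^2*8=392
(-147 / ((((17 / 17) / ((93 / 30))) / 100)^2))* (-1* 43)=607448100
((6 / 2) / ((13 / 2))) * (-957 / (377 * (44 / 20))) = -90/169 = -0.53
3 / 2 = 1.50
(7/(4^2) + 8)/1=8.44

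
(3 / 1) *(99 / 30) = 99/10 = 9.90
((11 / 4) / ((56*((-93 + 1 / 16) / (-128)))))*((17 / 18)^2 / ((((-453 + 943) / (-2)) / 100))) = -1017280/41313321 = -0.02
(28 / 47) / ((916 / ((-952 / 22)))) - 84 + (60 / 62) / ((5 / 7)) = -303426158/3670183 = -82.67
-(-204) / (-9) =-68/3 = -22.67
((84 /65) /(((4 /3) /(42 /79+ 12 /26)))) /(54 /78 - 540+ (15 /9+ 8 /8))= -38556/21494083 = 0.00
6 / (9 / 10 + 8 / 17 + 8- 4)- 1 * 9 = -7197/913 = -7.88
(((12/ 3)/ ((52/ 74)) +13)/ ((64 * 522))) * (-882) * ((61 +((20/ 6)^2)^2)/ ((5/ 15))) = -6588981/24128 = -273.08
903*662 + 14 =597800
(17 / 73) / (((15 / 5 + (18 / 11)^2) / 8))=16456/50151 = 0.33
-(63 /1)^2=-3969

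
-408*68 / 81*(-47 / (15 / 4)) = 1738624/405 = 4292.90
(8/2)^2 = 16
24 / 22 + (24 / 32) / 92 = 4449/4048 = 1.10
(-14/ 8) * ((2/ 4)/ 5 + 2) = -147/40 = -3.68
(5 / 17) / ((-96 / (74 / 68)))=-185/55488 = 0.00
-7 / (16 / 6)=-21/8 = -2.62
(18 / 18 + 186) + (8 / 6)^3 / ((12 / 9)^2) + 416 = 1813/3 = 604.33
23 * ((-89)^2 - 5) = 182068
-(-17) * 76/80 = 323/20 = 16.15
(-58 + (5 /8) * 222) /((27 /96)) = 2584/9 = 287.11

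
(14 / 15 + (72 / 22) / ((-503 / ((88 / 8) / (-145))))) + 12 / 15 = 75874/43761 = 1.73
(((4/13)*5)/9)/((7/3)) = 20/273 = 0.07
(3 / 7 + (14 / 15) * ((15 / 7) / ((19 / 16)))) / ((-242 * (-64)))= 281/2059904 = 0.00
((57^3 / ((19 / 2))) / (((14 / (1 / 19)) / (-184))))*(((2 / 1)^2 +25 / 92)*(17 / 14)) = -3427353/49 = -69945.98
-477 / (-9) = 53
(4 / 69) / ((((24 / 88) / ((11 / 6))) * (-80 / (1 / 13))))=-121/322920 = 0.00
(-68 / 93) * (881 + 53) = -63512/93 = -682.92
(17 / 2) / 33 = 17/66 = 0.26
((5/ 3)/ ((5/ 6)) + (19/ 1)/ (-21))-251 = -5248/21 = -249.90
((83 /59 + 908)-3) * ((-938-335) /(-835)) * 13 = 885007422/49265 = 17964.22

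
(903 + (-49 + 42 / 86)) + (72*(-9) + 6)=9137/43 = 212.49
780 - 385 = 395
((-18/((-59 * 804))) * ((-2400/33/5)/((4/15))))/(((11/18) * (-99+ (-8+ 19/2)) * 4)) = 540/6218069 = 0.00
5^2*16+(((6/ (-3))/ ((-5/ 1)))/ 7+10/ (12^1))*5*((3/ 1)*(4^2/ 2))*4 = 5792/7 = 827.43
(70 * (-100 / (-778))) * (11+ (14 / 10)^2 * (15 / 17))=114.53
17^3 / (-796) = -4913/796 = -6.17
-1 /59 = -0.02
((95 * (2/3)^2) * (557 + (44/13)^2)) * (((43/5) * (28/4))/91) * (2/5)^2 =2540.46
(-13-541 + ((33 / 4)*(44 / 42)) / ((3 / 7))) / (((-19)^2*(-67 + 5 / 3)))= 3203/141512 = 0.02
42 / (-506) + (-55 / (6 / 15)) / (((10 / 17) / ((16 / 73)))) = -947753/18469 = -51.32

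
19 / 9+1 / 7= 142/63 = 2.25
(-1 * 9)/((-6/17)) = 51/2 = 25.50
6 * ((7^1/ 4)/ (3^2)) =1.17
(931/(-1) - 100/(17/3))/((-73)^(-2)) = -85940783/17 = -5055340.18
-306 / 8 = -153/4 = -38.25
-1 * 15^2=-225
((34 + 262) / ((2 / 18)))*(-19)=-50616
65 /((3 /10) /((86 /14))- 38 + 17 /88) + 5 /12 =-1242855/952508 = -1.30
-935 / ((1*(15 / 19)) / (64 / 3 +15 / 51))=-230527/9 = -25614.11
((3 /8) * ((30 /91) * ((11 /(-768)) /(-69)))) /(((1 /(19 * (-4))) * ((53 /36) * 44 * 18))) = -95/56795648 = 0.00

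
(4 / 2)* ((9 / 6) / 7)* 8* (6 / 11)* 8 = 14.96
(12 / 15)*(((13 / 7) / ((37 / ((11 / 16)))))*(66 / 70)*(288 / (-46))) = -169884/1042475 = -0.16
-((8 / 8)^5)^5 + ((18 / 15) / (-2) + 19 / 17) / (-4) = -1.13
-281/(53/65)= -18265/53 = -344.62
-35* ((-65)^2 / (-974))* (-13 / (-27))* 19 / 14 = 5217875/52596 = 99.21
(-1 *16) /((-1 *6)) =8/3 = 2.67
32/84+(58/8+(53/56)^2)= 80219/9408 = 8.53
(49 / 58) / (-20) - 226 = -262209/1160 = -226.04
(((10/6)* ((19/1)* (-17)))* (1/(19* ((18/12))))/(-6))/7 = 85/189 = 0.45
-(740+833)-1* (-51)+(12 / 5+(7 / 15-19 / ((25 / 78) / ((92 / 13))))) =-145399/75 = -1938.65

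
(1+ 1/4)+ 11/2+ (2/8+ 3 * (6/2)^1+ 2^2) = 20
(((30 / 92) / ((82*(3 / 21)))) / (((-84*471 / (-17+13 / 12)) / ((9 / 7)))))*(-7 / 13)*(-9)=8595/123178432 = 0.00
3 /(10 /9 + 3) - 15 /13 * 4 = -1869/481 = -3.89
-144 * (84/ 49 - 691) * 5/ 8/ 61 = 1016.98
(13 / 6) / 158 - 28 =-26531/948 = -27.99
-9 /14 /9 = -1/14 = -0.07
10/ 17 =0.59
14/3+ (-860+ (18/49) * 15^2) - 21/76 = -8635471/11172 = -772.96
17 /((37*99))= 17/3663 = 0.00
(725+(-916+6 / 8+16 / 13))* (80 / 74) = -204.35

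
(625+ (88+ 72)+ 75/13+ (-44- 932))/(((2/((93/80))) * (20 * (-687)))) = 9331/1190800 = 0.01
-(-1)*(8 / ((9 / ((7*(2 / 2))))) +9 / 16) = 977/144 = 6.78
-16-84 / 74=-634/37 = -17.14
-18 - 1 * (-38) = 20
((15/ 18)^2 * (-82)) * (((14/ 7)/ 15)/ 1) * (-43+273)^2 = -10844500/27 = -401648.15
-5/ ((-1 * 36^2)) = 5/1296 = 0.00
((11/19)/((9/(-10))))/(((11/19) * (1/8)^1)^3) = -1848320/1089 = -1697.26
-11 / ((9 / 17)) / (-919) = 0.02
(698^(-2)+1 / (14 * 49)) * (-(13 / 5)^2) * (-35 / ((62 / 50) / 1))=206133525/740062876 = 0.28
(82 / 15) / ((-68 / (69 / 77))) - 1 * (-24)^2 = -576.07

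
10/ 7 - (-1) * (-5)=-25/7 = -3.57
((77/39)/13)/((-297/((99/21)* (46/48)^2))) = -5819/2628288 = 0.00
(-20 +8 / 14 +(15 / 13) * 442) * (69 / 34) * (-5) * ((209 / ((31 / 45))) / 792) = -3310275/1736 = -1906.84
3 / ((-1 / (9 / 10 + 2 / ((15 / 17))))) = -19/2 = -9.50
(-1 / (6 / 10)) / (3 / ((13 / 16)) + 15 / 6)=-130/483 = -0.27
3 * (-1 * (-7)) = 21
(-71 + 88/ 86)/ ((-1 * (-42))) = -1.67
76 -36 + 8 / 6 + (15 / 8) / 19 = 18893/456 = 41.43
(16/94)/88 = 1/517 = 0.00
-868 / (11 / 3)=-2604/11 = -236.73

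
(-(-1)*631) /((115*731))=631/84065 = 0.01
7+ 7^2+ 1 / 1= 57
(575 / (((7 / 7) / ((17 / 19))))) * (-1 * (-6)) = 58650/19 = 3086.84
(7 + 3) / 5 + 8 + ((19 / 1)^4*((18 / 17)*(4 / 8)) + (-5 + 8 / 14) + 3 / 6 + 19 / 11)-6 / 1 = 180629615/2618 = 68995.27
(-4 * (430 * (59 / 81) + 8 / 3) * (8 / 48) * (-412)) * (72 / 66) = 7666496/81 = 94648.10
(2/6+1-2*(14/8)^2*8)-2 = -149/3 = -49.67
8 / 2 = 4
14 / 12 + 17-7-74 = -377/6 = -62.83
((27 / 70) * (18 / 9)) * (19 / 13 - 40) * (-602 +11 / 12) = 32523417/1820 = 17870.01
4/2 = 2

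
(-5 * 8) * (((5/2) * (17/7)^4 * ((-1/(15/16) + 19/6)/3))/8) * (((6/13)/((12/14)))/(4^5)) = -417605/2609152 = -0.16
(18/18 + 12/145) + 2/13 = 2331/1885 = 1.24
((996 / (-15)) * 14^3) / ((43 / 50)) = -9110080/43 = -211862.33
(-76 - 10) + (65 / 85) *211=1281/17 = 75.35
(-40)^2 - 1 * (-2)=1602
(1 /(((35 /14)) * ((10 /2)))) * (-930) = -372/5 = -74.40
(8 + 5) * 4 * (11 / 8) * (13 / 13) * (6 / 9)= 143/3 = 47.67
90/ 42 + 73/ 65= 1486/455 = 3.27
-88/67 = -1.31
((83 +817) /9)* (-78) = -7800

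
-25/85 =-5/17 = -0.29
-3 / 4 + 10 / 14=-1/28 = -0.04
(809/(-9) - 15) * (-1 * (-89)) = -84016/9 = -9335.11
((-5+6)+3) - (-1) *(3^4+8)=93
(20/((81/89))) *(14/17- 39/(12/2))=-171770/1377 = -124.74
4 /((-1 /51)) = -204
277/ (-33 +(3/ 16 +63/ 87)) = -128528/14889 = -8.63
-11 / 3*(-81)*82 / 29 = 24354/29 = 839.79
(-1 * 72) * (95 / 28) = -1710/7 = -244.29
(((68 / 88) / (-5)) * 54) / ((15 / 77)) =-1071/25 = -42.84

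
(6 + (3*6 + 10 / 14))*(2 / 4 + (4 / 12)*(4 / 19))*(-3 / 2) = -11245/532 = -21.14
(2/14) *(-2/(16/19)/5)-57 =-15979/280 = -57.07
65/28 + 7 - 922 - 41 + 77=-876.68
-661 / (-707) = 661/707 = 0.93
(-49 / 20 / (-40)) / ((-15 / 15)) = -49/800 = -0.06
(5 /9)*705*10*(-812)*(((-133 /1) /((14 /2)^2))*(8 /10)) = 6905866.67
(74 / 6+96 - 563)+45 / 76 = -103529/228 = -454.07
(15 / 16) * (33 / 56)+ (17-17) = 495/896 = 0.55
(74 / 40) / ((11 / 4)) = 37/55 = 0.67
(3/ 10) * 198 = 297/5 = 59.40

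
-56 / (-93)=56/93 = 0.60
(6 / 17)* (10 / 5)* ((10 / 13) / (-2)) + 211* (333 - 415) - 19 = -3828001/221 = -17321.27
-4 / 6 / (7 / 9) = -0.86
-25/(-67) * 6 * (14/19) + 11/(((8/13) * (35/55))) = 2120029/71288 = 29.74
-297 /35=-8.49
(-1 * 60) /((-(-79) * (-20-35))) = 12/869 = 0.01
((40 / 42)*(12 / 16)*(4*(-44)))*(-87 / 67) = 76560/469 = 163.24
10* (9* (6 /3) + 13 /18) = 1685/9 = 187.22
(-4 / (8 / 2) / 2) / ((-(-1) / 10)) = -5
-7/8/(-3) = 7/24 = 0.29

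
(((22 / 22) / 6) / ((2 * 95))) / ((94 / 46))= 23/53580 = 0.00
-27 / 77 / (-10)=0.04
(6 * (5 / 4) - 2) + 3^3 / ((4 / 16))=227/2 = 113.50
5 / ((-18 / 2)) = -5/9 = -0.56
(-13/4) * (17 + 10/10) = -117/2 = -58.50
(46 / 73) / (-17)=-46/1241 = -0.04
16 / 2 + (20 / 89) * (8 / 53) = 37896/4717 = 8.03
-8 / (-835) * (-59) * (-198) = 93456/835 = 111.92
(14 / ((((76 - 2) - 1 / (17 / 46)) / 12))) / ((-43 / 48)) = -11424/4343 = -2.63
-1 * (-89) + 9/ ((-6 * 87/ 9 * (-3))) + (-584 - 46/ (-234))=-3357385/6786 = -494.75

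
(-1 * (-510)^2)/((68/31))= -118575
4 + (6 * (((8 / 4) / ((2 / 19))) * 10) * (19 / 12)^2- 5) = 2856.92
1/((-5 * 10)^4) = 1/6250000 = 0.00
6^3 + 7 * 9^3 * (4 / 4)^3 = 5319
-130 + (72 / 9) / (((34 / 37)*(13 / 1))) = -28582/221 = -129.33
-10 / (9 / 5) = -50/9 = -5.56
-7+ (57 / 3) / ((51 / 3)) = -100/17 = -5.88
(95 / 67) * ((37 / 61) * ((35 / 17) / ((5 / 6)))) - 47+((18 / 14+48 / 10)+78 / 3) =-31100988/2431765 = -12.79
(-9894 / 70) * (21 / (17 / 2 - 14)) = 29682/55 = 539.67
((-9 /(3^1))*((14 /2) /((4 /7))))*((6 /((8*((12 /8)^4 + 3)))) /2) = -147/86 = -1.71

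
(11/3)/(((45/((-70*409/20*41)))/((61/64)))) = -78763993/17280 = -4558.10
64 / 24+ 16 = 56/3 = 18.67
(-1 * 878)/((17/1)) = -878/17 = -51.65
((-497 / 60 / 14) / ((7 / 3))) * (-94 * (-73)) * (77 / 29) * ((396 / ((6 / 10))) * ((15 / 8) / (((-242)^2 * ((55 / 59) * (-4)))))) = 129352131/4940672 = 26.18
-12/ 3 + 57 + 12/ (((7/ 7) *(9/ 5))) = 179/3 = 59.67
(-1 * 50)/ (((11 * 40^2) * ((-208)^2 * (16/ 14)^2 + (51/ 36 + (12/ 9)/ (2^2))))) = -49/974681576 = 0.00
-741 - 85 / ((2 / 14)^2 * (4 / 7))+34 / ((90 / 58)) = -1441411/180 = -8007.84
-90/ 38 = -45/19 = -2.37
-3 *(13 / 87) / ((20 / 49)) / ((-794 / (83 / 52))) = 4067/1842080 = 0.00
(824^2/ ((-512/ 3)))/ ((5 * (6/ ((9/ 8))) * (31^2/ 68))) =-10.56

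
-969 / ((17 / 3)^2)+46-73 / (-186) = 51275/3162 = 16.22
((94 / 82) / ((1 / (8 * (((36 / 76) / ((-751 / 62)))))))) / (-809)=209808/473288461 = 0.00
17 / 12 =1.42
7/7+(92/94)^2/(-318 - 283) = 1325493/1327609 = 1.00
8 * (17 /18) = 68/9 = 7.56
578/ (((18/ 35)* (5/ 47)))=95081/9 = 10564.56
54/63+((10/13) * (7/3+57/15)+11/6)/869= 410269/474474 = 0.86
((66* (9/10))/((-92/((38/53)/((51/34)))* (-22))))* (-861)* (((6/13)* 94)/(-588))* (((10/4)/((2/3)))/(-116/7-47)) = -2965653/56415320 = -0.05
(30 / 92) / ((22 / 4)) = 15/253 = 0.06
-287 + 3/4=-1145/4 = -286.25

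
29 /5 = 5.80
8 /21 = 0.38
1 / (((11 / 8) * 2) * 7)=4/77 = 0.05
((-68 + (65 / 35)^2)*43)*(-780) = 106087020/49 = 2165041.22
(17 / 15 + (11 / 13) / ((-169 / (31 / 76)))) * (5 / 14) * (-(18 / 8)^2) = -76502043/37401728 = -2.05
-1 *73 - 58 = -131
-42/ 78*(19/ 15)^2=-2527/2925 = -0.86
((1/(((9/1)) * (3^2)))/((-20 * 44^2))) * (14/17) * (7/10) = -49/266587200 = 0.00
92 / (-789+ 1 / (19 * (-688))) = -1202624/10313809 = -0.12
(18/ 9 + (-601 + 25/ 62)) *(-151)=5604063/62 = 90388.11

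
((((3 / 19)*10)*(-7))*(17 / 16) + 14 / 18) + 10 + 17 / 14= 2381/9576 = 0.25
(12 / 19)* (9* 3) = 324/19 = 17.05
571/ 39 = 14.64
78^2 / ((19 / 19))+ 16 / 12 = 18256/3 = 6085.33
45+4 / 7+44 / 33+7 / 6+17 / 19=48.97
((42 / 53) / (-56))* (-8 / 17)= 6/901 = 0.01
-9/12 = -3/4 = -0.75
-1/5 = -0.20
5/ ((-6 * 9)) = -5/54 = -0.09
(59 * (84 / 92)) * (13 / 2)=350.15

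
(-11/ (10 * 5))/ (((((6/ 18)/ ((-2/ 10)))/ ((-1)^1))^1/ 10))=-33/25 = -1.32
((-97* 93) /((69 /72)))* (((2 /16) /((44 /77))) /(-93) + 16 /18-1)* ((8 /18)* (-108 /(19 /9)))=-10612188/437 = -24284.18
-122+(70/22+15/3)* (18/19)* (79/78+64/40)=-276448/2717 = -101.75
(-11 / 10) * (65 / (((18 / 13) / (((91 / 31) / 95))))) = -169169/106020 = -1.60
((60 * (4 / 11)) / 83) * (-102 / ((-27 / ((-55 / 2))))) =-6800/249 = -27.31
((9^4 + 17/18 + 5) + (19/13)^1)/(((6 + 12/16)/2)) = 6148028/3159 = 1946.19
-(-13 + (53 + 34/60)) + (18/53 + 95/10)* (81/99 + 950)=81460772/8745 = 9315.13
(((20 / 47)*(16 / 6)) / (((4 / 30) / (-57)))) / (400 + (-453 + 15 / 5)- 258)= 5700/3619 = 1.58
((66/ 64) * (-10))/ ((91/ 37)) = -6105/1456 = -4.19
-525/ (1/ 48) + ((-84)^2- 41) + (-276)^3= -21042761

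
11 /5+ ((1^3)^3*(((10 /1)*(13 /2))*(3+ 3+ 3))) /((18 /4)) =661/5 = 132.20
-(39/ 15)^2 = -6.76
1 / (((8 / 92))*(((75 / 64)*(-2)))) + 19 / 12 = -997/300 = -3.32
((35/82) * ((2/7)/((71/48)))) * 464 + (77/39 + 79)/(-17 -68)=359965462/9649965 = 37.30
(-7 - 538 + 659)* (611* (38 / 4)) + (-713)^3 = -361805384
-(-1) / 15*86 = 86/15 = 5.73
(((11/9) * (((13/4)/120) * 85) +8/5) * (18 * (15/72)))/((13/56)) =133469/1872 = 71.30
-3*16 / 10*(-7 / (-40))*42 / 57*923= -271362/475 = -571.29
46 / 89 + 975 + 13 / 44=975.81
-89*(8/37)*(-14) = 9968/37 = 269.41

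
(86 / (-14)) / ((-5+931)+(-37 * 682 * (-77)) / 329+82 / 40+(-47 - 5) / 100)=-202100/224817537 = 0.00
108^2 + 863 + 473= 13000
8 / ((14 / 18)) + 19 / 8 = 709/56 = 12.66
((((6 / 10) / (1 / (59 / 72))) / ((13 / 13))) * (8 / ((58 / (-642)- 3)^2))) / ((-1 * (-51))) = 675491/83645440 = 0.01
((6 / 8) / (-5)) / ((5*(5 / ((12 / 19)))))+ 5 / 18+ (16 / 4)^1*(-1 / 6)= -16787/42750 = -0.39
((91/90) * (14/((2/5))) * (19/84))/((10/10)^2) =1729/216 = 8.00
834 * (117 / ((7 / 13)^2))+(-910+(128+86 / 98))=335763.41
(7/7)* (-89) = -89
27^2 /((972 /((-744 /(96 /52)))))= -1209/4 = -302.25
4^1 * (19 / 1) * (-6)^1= -456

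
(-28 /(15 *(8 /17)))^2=14161/900 = 15.73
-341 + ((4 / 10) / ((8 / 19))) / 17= -115921/340 = -340.94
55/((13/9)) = 495/13 = 38.08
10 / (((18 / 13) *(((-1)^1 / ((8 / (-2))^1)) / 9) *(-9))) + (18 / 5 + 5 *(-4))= -2038/45 = -45.29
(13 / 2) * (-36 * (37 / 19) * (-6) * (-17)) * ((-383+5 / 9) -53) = 384547956/19 = 20239366.11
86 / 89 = 0.97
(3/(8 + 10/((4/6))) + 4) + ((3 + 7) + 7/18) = 6011/414 = 14.52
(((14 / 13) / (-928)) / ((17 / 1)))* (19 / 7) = -19/102544 = 0.00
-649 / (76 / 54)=-17523/38 = -461.13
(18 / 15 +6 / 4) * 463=12501/10 = 1250.10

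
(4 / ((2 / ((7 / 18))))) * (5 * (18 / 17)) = 70/17 = 4.12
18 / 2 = 9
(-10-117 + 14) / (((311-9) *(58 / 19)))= -2147/17516 = -0.12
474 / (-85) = -474/85 = -5.58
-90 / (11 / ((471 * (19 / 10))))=-80541/11 = -7321.91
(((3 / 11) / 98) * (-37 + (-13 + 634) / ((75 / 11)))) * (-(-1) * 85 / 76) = 8619/51205 = 0.17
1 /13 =0.08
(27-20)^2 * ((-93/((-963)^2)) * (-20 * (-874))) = -26552120/309123 = -85.89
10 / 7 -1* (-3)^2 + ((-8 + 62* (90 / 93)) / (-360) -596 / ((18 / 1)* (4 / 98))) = -171977/210 = -818.94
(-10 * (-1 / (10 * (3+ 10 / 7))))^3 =343/29791 = 0.01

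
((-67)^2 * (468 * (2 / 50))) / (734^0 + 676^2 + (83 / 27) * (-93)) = 4726917/25688875 = 0.18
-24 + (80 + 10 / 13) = 738/13 = 56.77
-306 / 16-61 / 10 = -1009/40 = -25.22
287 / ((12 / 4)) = 287/3 = 95.67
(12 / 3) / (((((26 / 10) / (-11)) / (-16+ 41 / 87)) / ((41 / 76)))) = 3046505/21489 = 141.77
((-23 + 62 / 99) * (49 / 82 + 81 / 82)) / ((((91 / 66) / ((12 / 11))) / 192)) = -17011200/3157 = -5388.41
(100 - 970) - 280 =-1150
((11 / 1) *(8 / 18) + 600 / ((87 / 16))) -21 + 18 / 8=96.48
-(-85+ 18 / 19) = 1597/19 = 84.05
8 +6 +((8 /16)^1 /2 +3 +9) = 105/4 = 26.25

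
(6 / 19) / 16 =3/152 = 0.02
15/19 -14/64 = 347/608 = 0.57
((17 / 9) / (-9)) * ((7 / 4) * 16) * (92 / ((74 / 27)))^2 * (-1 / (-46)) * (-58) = 11429712/1369 = 8348.95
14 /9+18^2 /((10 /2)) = 2986/45 = 66.36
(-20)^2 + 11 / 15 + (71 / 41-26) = 231526/615 = 376.47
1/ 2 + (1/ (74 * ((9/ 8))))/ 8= 167/333 = 0.50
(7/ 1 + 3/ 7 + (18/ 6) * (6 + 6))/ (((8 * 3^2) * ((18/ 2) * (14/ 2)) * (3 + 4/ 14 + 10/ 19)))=722/287469 = 0.00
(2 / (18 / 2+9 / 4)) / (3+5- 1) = 8/315 = 0.03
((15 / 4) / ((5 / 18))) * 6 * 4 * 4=1296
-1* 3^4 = -81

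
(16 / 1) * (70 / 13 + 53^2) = 585392/13 = 45030.15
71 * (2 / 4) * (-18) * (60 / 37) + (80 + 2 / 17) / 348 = -37794841/36482 = -1035.99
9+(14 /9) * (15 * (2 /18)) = 313/27 = 11.59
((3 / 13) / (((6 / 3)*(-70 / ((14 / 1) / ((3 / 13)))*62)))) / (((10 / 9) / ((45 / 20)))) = -81/24800 = 0.00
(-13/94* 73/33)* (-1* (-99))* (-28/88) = 19929/2068 = 9.64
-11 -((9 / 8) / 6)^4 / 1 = -720977/65536 = -11.00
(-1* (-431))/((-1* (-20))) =431/20 = 21.55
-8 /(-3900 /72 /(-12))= -576/325 = -1.77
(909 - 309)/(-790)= -60/79 = -0.76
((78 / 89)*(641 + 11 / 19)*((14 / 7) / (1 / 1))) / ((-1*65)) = -29256/1691 = -17.30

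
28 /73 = 0.38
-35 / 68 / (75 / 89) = -623/1020 = -0.61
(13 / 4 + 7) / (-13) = -41/52 = -0.79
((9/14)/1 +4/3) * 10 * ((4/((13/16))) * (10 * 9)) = 8756.04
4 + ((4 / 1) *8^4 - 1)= 16387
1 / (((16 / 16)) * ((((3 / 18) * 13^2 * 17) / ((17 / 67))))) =6/11323 = 0.00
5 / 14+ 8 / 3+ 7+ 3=547/42 = 13.02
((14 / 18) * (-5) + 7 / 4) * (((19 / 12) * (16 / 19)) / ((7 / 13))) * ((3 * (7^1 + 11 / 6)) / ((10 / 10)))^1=-7579/54 = -140.35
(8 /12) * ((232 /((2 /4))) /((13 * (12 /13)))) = 232/9 = 25.78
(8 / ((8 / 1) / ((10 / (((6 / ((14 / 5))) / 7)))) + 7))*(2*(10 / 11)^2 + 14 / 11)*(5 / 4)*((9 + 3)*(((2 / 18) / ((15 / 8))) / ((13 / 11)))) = 370048/152295 = 2.43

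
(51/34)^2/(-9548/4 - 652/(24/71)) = -27/51790 = 0.00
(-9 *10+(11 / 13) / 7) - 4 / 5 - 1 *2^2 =-43079/455 = -94.68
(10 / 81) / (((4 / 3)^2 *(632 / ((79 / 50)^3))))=6241/14400000 = 0.00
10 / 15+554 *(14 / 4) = 1939.67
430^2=184900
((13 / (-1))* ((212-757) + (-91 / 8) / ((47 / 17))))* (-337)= -904531927/376 = -2405670.02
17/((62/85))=1445/62 = 23.31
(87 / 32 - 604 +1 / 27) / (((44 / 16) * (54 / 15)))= -236125/3888 = -60.73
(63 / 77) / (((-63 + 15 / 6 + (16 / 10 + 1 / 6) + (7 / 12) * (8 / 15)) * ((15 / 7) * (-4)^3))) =189/1850816 = 0.00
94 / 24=47/12 = 3.92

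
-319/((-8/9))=2871/8 = 358.88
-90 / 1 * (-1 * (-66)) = -5940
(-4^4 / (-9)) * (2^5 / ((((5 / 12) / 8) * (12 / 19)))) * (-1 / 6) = -622592/135 = -4611.79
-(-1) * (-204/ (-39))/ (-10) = -34/65 = -0.52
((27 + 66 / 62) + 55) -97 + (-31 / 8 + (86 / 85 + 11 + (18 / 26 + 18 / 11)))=-10460251/3014440 = -3.47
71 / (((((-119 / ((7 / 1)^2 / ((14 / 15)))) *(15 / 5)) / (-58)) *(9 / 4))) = 41180/153 = 269.15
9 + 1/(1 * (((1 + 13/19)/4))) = 91/8 = 11.38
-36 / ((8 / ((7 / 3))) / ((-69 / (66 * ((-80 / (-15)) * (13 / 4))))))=1449/2288 = 0.63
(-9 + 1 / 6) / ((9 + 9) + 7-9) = -53/96 = -0.55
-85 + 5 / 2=-165/2 = -82.50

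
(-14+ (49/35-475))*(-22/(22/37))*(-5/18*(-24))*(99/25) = 11907192/25 = 476287.68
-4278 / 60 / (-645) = 713/6450 = 0.11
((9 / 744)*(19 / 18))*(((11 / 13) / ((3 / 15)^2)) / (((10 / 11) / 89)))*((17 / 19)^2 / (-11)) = -1414655/735072 = -1.92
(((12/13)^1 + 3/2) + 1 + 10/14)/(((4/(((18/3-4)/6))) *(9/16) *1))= 502/819 = 0.61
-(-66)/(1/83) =5478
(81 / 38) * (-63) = -5103/38 = -134.29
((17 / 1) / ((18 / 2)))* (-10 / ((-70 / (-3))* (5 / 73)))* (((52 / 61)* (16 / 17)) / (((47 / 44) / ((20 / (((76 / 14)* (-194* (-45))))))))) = -2672384/713323935 = 0.00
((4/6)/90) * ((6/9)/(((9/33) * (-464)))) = -11/281880 = 0.00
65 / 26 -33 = -61/2 = -30.50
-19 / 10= -1.90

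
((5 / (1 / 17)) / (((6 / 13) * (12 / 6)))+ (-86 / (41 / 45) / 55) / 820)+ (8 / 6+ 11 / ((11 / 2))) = 105858653/1109460 = 95.41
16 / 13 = 1.23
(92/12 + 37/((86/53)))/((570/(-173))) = -1359953/147060 = -9.25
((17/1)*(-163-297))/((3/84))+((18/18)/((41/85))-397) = -8993552/41 = -219354.93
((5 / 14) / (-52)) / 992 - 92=-66440197/722176 = -92.00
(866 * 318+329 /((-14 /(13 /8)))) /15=4405597/240 = 18356.65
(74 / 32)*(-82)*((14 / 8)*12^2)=-95571/2 = -47785.50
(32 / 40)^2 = 16/25 = 0.64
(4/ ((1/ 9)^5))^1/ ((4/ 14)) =826686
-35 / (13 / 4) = -140/13 = -10.77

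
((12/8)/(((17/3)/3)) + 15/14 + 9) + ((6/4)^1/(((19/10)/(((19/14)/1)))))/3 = 2671/238 = 11.22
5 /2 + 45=95/2 = 47.50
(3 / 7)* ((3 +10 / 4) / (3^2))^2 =121/756 = 0.16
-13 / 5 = -2.60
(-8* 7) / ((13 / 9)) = -504/13 = -38.77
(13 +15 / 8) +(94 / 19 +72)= 91.82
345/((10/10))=345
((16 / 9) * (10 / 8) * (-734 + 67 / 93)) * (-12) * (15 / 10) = 2727800/93 = 29331.18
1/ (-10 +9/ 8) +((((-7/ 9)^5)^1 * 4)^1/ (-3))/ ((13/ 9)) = 2726156/18167409 = 0.15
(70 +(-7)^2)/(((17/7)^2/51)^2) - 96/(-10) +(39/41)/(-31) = 8907.39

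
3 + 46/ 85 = 301/85 = 3.54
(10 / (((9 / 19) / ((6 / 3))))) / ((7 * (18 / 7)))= 190/81 = 2.35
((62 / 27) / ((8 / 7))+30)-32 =1/108 = 0.01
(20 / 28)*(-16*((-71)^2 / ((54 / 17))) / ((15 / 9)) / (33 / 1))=-685576/2079 = -329.76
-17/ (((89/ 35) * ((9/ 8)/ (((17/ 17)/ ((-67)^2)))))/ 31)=-147560/3595689 = -0.04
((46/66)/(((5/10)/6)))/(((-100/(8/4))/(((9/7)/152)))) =-207/146300 = 0.00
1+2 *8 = 17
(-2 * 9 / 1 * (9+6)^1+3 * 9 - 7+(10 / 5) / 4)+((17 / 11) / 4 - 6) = -11225/44 = -255.11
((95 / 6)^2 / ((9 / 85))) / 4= 767125/1296 = 591.92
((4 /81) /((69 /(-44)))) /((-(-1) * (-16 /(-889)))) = -1.75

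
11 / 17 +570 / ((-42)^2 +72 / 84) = 33954/35003 = 0.97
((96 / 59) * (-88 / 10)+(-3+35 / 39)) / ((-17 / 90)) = 1133556/13039 = 86.94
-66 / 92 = -0.72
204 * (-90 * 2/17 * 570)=-1231200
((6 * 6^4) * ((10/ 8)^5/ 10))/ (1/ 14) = 33222.66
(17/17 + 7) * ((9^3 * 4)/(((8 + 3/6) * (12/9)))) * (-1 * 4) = -139968/17 = -8233.41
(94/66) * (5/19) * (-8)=-1880/627 = -3.00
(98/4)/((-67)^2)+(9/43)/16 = 57257/3088432 = 0.02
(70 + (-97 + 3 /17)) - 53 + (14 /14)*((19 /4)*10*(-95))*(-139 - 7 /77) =117355198/187 = 627567.90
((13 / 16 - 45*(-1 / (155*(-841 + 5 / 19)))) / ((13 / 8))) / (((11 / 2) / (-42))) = -19304358/5058053 = -3.82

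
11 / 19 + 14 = 277/19 = 14.58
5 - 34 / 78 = 178/39 = 4.56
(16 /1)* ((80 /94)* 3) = 1920/47 = 40.85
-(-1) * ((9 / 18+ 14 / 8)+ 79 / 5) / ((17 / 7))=2527/340 = 7.43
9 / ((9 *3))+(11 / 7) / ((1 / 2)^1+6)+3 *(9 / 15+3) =15527/1365 = 11.38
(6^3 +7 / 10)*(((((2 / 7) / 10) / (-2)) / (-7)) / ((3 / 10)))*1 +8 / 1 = 13927/1470 = 9.47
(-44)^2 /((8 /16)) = 3872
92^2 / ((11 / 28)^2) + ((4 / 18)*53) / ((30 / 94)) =896432582/16335 = 54878.03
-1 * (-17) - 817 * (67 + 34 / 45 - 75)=267107/45 = 5935.71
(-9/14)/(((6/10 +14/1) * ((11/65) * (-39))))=75/11242 = 0.01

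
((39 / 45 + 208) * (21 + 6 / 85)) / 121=1870401/51425 = 36.37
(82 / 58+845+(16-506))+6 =10510/29 = 362.41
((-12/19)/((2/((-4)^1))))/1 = 24/19 = 1.26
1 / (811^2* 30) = 1/19731630 = 0.00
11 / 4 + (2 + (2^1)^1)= 27/4 = 6.75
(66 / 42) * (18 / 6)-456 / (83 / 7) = -33.74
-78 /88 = -39/44 = -0.89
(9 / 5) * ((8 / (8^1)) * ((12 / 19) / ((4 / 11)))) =297/95 = 3.13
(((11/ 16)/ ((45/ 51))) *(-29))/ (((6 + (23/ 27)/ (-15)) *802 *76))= -5049/80944256 = 0.00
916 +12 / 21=6416/7 = 916.57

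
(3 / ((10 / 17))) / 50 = 51/500 = 0.10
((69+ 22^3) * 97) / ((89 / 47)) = 48858803/89 = 548975.31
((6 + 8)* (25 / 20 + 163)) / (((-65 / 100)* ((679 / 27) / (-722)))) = 128075580/1261 = 101566.68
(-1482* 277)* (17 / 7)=-6978738/7 = -996962.57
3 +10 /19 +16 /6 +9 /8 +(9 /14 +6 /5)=146207/15960 = 9.16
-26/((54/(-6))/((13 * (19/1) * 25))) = 160550/9 = 17838.89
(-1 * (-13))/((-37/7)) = -2.46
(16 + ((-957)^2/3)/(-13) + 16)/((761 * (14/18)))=-2743803/69251 = -39.62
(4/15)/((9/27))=4/5 = 0.80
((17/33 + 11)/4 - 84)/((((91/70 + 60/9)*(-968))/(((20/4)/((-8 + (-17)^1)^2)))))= 2677/31810900 = 0.00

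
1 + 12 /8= 5/2 = 2.50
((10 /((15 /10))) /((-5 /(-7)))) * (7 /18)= 98/27 = 3.63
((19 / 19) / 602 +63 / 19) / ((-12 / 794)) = -15064165/68628 = -219.50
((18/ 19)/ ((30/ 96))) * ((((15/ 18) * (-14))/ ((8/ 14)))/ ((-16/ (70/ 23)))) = 5145/437 = 11.77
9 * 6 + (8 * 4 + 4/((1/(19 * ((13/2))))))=580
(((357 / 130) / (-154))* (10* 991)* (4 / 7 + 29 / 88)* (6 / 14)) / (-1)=84150765/1233232 = 68.24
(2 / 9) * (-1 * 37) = -74/9 = -8.22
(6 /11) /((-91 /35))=-30/143 = -0.21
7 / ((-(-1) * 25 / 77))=539/25 = 21.56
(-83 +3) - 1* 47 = -127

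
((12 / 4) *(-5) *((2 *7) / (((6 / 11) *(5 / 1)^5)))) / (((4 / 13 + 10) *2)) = -1001/167500 = -0.01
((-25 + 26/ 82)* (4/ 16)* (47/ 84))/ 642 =-11891/2211048 = -0.01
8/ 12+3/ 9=1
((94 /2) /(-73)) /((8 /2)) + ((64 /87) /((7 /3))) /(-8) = -11877/59276 = -0.20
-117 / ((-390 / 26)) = 39/5 = 7.80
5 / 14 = 0.36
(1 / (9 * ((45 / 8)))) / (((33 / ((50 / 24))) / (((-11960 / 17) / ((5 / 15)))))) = -119600/45441 = -2.63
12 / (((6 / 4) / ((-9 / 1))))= -72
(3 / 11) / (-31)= -3/341 = -0.01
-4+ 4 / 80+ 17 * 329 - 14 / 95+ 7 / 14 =2123973/380 = 5589.40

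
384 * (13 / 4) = 1248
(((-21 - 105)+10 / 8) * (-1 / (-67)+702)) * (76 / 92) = -19388645/268 = -72345.69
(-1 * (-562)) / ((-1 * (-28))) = 281/14 = 20.07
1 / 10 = 0.10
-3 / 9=-1/3 = -0.33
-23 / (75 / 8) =-184/75 = -2.45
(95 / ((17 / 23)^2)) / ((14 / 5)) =251275/4046 = 62.10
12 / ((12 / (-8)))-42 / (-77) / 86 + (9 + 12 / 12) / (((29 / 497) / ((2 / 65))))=-485113/178321 = -2.72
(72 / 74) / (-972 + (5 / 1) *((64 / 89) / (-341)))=-273141/272870819 = 0.00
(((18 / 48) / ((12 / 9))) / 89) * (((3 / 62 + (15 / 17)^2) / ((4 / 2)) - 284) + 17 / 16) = -364483125/408243712 = -0.89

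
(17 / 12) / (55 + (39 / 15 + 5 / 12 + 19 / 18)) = 255/10633 = 0.02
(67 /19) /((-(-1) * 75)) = 67/1425 = 0.05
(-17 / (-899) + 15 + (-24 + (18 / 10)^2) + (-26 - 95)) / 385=-2848506/8652875 = -0.33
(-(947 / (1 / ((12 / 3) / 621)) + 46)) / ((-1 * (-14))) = -2311/621 = -3.72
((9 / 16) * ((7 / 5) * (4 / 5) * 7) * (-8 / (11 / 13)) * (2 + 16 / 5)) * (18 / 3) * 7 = -12520872/1375 = -9106.09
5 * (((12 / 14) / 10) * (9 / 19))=27/133 = 0.20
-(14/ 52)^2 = -49/676 = -0.07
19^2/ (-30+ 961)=19/49 = 0.39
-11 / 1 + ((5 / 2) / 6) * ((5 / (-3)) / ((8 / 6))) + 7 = -217/48 = -4.52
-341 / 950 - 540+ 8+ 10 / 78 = -19719149/37050 = -532.23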